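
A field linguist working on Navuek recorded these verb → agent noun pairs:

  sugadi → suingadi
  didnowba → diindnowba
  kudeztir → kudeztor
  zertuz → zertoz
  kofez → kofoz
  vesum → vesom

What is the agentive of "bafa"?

sugadi and kudeztir both have last vowel 'i' yet inflect differently (suingadi, kudeztor), so the last vowel is not what conditions the rule; whether the stem ends in a vowel or a consonant is.
"bafa" ends in a vowel. The stems ending in a vowel (sugadi → suingadi, didnowba → diindnowba) insert -in- after the first vowel.
So bafa → bainfa.

bainfa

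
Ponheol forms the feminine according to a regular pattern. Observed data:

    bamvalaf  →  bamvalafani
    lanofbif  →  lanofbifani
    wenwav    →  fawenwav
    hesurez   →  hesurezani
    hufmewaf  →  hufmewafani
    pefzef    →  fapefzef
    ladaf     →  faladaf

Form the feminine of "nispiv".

fanispiv

"nispiv" has 2 vowels. The stems with 2 vowels (pefzef → fapefzef, ladaf → faladaf, wenwav → fawenwav) add the prefix fa-.
The other pattern: stems with 3 vowels add -ani.
So nispiv → fanispiv.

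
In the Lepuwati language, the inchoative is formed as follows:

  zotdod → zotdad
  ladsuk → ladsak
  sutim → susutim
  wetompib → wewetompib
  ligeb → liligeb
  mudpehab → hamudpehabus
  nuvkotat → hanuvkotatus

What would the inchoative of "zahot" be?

zahat

"zahot" has last vowel 'o'. The one such stem in the data (zotdod → zotdad) changes the last vowel to 'a' (as does ladsuk), so the same rule applies.
So zahot → zahat.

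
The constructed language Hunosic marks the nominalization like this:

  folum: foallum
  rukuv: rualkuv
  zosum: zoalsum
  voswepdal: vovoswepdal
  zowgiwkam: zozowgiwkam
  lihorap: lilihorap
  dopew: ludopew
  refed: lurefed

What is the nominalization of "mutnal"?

"mutnal" has last vowel 'a'. The stems whose last vowel is 'a' (voswepdal → vovoswepdal, zowgiwkam → zozowgiwkam, lihorap → lilihorap) repeat the first consonant+vowel as a prefix.
The other patterns: stems whose last vowel is 'u' insert -al- after the first vowel; stems whose last vowel is 'e' add the prefix lu-.
So mutnal → mumutnal.

mumutnal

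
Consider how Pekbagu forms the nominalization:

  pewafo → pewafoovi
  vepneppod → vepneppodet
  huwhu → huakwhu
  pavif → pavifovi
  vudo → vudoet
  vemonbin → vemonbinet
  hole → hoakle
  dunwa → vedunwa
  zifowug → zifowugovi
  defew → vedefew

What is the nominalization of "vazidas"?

vudo and pewafo both end in -o yet inflect differently (vudoet, pewafoovi), so the final letter is not what conditions the rule; the first letter is.
"vazidas" begins with v-. The stems beginning with v- (vepneppod → vepneppodet, vemonbin → vemonbinet, vudo → vudoet) add -et.
The other patterns: stems beginning with h- insert -ak- after the first vowel; stems beginning with d- add the prefix ve-; stems beginning with p- or z- add -ovi.
So vazidas → vazidaset.

vazidaset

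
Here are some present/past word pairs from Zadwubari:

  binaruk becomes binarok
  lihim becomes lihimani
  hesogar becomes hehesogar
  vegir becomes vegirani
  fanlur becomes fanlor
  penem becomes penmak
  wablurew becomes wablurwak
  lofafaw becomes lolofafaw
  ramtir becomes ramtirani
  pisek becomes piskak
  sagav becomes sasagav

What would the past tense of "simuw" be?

"simuw" has last vowel 'u'. The stems whose last vowel is 'u' (fanlur → fanlor, binaruk → binarok) change the last vowel to 'o'.
The other patterns: stems whose last vowel is 'i' add -ani; stems whose last vowel is 'e' delete the last vowel and add -ak; stems whose last vowel is 'a' repeat the first consonant+vowel as a prefix.
So simuw → simow.

simow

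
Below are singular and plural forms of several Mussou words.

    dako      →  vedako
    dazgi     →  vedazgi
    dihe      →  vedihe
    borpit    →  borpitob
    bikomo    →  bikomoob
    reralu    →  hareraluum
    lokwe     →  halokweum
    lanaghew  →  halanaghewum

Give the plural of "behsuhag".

dako and bikomo both end in -o yet inflect differently (vedako, bikomoob), so the final letter is not what conditions the rule; the first letter is.
"behsuhag" begins with b-. The stems beginning with b- (borpit → borpitob, bikomo → bikomoob) add -ob.
The other patterns: stems beginning with d- add the prefix ve-; stems beginning with l- or r- add ha- … -um around the stem.
So behsuhag → behsuhagob.

behsuhagob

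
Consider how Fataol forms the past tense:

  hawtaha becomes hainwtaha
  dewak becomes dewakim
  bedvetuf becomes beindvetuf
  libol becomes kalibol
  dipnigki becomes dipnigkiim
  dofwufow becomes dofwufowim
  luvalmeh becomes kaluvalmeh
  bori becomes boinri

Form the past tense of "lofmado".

kalofmado

dipnigki and bori both end in -i yet inflect differently (dipnigkiim, boinri), so the final letter is not what conditions the rule; the first letter is.
"lofmado" begins with l-. The stems beginning with l- (luvalmeh → kaluvalmeh, libol → kalibol) add the prefix ka-.
The other patterns: stems beginning with d- add -im; stems beginning with b- or h- insert -in- after the first vowel.
So lofmado → kalofmado.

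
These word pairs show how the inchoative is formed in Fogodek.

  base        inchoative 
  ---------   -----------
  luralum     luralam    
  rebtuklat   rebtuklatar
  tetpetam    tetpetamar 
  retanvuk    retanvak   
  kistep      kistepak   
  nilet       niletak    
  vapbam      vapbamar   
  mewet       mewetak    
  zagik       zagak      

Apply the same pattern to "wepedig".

wepedag

rebtuklat and mewet both end in -t yet inflect differently (rebtuklatar, mewetak), so the final letter is not what conditions the rule; the last vowel is.
"wepedig" has last vowel 'i'. The one such stem in the data (zagik → zagak) changes the last vowel to 'a' (as do retanvuk, luralum), so the same rule applies.
The other patterns: stems whose last vowel is 'a' add -ar; stems whose last vowel is 'e' add -ak.
So wepedig → wepedag.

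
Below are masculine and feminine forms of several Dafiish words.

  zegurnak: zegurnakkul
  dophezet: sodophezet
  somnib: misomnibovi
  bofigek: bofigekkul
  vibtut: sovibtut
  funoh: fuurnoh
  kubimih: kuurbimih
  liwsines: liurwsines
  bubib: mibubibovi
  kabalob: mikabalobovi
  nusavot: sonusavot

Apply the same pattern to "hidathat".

"hidathat" ends in -t. The stems ending in -t (dophezet → sodophezet, vibtut → sovibtut, nusavot → sonusavot) add the prefix so-.
So hidathat → sohidathat.

sohidathat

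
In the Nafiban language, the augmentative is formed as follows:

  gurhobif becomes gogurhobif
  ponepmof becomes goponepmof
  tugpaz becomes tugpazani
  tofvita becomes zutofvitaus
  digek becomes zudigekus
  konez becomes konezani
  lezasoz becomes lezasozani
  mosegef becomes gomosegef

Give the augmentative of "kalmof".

lezasoz and ponepmof both have last vowel 'o' yet inflect differently (lezasozani, goponepmof), so the last vowel is not what conditions the rule; the final letter is.
"kalmof" ends in -f. The stems ending in -f (ponepmof → goponepmof, gurhobif → gogurhobif, mosegef → gomosegef) add the prefix go-.
The other patterns: stems ending in -z add -ani; stems ending in -a or -k add zu- … -us around the stem.
So kalmof → gokalmof.

gokalmof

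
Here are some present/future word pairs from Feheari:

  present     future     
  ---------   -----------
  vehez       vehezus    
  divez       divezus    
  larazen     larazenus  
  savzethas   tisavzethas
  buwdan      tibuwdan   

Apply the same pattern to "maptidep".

larazen and buwdan both end in -n yet inflect differently (larazenus, tibuwdan), so the final letter is not what conditions the rule; the last vowel is.
"maptidep" has last vowel 'e'. The stems whose last vowel is 'e' (vehez → vehezus, divez → divezus, larazen → larazenus) add -us.
The other pattern: stems whose last vowel is 'a' add the prefix ti-.
So maptidep → maptidepus.

maptidepus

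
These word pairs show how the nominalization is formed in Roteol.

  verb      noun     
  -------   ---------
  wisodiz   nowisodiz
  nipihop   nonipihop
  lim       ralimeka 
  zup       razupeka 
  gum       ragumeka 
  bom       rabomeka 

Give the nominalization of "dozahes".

nodozahes

nipihop and zup both end in -p yet inflect differently (nonipihop, razupeka), so the final letter is not what conditions the rule; the number of vowels is.
"dozahes" has 3 vowels. The stems with 3 vowels (wisodiz → nowisodiz, nipihop → nonipihop) add the prefix no-.
The other pattern: stems with 1 vowel add ra- … -eka around the stem.
So dozahes → nodozahes.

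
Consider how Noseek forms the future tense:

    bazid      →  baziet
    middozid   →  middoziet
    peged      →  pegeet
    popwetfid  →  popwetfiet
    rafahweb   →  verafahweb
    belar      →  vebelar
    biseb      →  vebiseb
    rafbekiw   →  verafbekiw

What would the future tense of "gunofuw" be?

vegunofuw

peged and rafahweb both have last vowel 'e' yet inflect differently (pegeet, verafahweb), so the last vowel is not what conditions the rule; the final letter is.
"gunofuw" ends in -w. The one such stem in the data (rafbekiw → verafbekiw) adds the prefix ve-, so the same rule applies.
The other pattern: stems ending in -d drop the final letter and add -et.
So gunofuw → vegunofuw.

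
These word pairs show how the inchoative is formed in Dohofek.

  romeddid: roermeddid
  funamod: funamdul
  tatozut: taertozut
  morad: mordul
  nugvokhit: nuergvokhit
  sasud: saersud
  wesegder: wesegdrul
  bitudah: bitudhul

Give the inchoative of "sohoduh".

soerhoduh

sasud and funamod both end in -d yet inflect differently (saersud, funamdul), so the final letter is not what conditions the rule; the last vowel is.
"sohoduh" has last vowel 'u'. The stems whose last vowel is 'u' (sasud → saersud, tatozut → taertozut) insert -er- after the first vowel.
So sohoduh → soerhoduh.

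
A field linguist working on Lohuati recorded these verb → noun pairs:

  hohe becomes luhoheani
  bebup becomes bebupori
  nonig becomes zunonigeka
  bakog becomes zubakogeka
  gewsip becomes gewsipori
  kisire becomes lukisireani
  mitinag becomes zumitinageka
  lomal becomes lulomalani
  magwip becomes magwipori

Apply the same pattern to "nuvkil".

nonig and gewsip both have last vowel 'i' yet inflect differently (zunonigeka, gewsipori), so the last vowel is not what conditions the rule; the final letter is.
"nuvkil" ends in -l. The one such stem in the data (lomal → lulomalani) adds lu- … -ani around the stem, so the same rule applies.
The other patterns: stems ending in -g add zu- … -eka around the stem; stems ending in -p add -ori.
So nuvkil → lunuvkilani.

lunuvkilani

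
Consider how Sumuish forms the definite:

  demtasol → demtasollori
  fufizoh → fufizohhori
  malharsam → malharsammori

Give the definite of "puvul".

Every pair shown (demtasol → demtasollori, fufizoh → fufizohhori, malharsam → malharsammori) follows the same rule: double the final consonant and add -ori.
So puvul → puvullori.

puvullori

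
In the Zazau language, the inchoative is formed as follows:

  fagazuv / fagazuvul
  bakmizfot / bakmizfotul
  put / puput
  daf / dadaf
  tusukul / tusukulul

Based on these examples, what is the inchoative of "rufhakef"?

bakmizfot and put both end in -t yet inflect differently (bakmizfotul, puput), so the final letter is not what conditions the rule; the number of vowels is.
"rufhakef" has 3 vowels. The stems with 3 vowels (tusukul → tusukulul, fagazuv → fagazuvul, bakmizfot → bakmizfotul) add -ul.
The other pattern: stems with 1 vowel repeat the first consonant+vowel as a prefix.
So rufhakef → rufhakeful.

rufhakeful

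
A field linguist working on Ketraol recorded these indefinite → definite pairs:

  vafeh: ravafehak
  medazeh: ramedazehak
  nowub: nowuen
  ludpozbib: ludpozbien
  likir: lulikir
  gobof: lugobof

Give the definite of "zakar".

luzakar

ludpozbib and likir both have last vowel 'i' yet inflect differently (ludpozbien, lulikir), so the last vowel is not what conditions the rule; the final letter is.
"zakar" ends in -r. The one such stem in the data (likir → lulikir) adds the prefix lu-, so the same rule applies.
The other patterns: stems ending in -h add ra- … -ak around the stem; stems ending in -b drop the final letter and add -en.
So zakar → luzakar.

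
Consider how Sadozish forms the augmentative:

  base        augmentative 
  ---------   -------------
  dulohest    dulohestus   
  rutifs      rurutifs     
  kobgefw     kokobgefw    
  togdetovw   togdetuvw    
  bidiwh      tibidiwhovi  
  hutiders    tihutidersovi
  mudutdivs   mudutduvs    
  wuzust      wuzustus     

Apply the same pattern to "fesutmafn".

fefesutmafn

togdetovw and kobgefw both end in -w yet inflect differently (togdetuvw, kokobgefw), so the final letter is not what conditions the rule; the second-to-last letter is.
"fesutmafn" has second-to-last letter 'f'. The stems whose second-to-last letter is 'f' (kobgefw → kokobgefw, rutifs → rurutifs) repeat the first consonant+vowel as a prefix.
The other patterns: stems whose second-to-last letter is 's' add -us; stems whose second-to-last letter is 'v' change the last vowel to 'u'; stems whose second-to-last letter is 'r' or 'w' add ti- … -ovi around the stem.
So fesutmafn → fefesutmafn.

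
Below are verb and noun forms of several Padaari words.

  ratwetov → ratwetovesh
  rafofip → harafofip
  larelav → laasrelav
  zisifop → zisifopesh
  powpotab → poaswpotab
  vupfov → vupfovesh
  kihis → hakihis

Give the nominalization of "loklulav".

loasklulav

"loklulav" has last vowel 'a'. The stems whose last vowel is 'a' (larelav → laasrelav, powpotab → poaswpotab) insert -as- after the first vowel.
So loklulav → loasklulav.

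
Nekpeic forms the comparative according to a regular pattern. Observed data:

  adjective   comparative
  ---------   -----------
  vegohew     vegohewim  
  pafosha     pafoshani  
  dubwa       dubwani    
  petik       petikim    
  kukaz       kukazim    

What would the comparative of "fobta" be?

fobtani

"fobta" ends in a vowel. The stems ending in a vowel (pafosha → pafoshani, dubwa → dubwani) drop the final letter and add -ani.
The other pattern: stems ending in a consonant add -im.
So fobta → fobtani.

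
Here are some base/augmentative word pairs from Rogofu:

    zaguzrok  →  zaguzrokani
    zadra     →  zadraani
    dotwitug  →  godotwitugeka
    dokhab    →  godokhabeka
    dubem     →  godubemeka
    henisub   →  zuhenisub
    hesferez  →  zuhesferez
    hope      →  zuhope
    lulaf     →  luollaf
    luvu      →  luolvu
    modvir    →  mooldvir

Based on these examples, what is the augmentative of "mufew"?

muolfew

"mufew" begins with m-. The one such stem in the data (modvir → mooldvir) inserts -ol- after the first vowel (as do lulaf, luvu), so the same rule applies.
The other patterns: stems beginning with z- add -ani; stems beginning with d- add go- … -eka around the stem; stems beginning with h- add the prefix zu-.
So mufew → muolfew.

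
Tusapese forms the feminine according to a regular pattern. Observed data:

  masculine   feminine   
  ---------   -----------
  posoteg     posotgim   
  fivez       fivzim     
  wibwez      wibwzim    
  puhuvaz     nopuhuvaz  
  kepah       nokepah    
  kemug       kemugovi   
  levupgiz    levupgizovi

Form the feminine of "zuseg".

zusgim

fivez and puhuvaz both end in -z yet inflect differently (fivzim, nopuhuvaz), so the final letter is not what conditions the rule; the last vowel is.
"zuseg" has last vowel 'e'. The stems whose last vowel is 'e' (posoteg → posotgim, fivez → fivzim, wibwez → wibwzim) delete the last vowel and add -im.
The other patterns: stems whose last vowel is 'a' add the prefix no-; stems whose last vowel is 'i' or 'u' add -ovi.
So zuseg → zusgim.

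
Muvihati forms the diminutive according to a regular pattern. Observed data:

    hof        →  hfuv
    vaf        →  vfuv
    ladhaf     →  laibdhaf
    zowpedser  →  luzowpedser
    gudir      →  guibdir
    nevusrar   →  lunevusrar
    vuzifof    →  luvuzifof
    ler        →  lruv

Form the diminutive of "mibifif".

lumibifif

vaf and ladhaf both end in -f yet inflect differently (vfuv, laibdhaf), so the final letter is not what conditions the rule; the number of vowels is.
"mibifif" has 3 vowels. The stems with 3 vowels (vuzifof → luvuzifof, nevusrar → lunevusrar, zowpedser → luzowpedser) add the prefix lu-.
The other patterns: stems with 1 vowel delete the last vowel and add -uv; stems with 2 vowels insert -ib- after the first vowel.
So mibifif → lumibifif.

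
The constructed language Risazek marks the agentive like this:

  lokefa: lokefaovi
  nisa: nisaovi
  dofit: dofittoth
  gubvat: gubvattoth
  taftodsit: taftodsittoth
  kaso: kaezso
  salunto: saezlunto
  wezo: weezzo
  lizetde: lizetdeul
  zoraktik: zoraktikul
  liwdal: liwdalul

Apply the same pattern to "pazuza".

pazuzaovi

lokefa and gubvat both have last vowel 'a' yet inflect differently (lokefaovi, gubvattoth), so the last vowel is not what conditions the rule; the final letter is.
"pazuza" ends in -a. The stems ending in -a (lokefa → lokefaovi, nisa → nisaovi) add -ovi.
The other patterns: stems ending in -t double the final consonant and add -oth; stems ending in -o insert -ez- after the first vowel; stems ending in -e, -k or -l add -ul.
So pazuza → pazuzaovi.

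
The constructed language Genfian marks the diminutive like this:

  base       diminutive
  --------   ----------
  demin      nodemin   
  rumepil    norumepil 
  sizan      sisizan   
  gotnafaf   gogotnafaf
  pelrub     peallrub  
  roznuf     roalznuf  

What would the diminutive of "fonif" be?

nofonif

"fonif" has last vowel 'i'. The stems whose last vowel is 'i' (demin → nodemin, rumepil → norumepil) add the prefix no-.
So fonif → nofonif.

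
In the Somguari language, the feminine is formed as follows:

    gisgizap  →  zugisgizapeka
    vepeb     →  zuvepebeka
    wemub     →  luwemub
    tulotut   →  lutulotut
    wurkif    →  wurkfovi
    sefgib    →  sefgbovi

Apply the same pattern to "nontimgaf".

vepeb and wemub both end in -b yet inflect differently (zuvepebeka, luwemub), so the final letter is not what conditions the rule; the last vowel is.
"nontimgaf" has last vowel 'a'. The one such stem in the data (gisgizap → zugisgizapeka) adds zu- … -eka around the stem, so the same rule applies.
So nontimgaf → zunontimgafeka.

zunontimgafeka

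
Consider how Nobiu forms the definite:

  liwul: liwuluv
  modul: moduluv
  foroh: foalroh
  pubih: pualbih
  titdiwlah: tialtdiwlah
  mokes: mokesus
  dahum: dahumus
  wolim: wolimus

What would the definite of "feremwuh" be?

liwul and dahum both have last vowel 'u' yet inflect differently (liwuluv, dahumus), so the last vowel is not what conditions the rule; the final letter is.
"feremwuh" ends in -h. The stems ending in -h (foroh → foalroh, pubih → pualbih, titdiwlah → tialtdiwlah) insert -al- after the first vowel.
The other patterns: stems ending in -l add -uv; stems ending in -m or -s add -us.
So feremwuh → fealremwuh.

fealremwuh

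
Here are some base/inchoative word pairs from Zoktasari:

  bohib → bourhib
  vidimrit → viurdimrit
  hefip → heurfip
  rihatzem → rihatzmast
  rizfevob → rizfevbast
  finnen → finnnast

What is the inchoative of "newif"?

bohib and rizfevob both end in -b yet inflect differently (bourhib, rizfevbast), so the final letter is not what conditions the rule; the last vowel is.
"newif" has last vowel 'i'. The stems whose last vowel is 'i' (bohib → bourhib, vidimrit → viurdimrit, hefip → heurfip) insert -ur- after the first vowel.
So newif → neurwif.

neurwif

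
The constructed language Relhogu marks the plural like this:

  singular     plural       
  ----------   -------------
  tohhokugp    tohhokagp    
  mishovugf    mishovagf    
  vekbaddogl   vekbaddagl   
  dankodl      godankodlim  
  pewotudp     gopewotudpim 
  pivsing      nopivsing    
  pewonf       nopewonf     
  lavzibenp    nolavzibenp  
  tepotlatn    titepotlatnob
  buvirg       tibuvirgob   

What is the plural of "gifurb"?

"gifurb" has second-to-last letter 'r'. The one such stem in the data (buvirg → tibuvirgob) adds ti- … -ob around the stem, so the same rule applies.
So gifurb → tigifurbob.

tigifurbob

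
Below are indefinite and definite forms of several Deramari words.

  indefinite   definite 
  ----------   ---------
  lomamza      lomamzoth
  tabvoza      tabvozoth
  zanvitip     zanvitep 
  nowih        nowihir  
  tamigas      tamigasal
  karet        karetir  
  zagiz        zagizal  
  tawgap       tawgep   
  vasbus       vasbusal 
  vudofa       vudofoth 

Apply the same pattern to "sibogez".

nowih and zanvitip both have last vowel 'i' yet inflect differently (nowihir, zanvitep), so the last vowel is not what conditions the rule; the final letter is.
"sibogez" ends in -z. The one such stem in the data (zagiz → zagizal) adds -al, so the same rule applies.
The other patterns: stems ending in -a drop the final letter and add -oth; stems ending in -h or -t add -ir; stems ending in -p change the last vowel to 'e'.
So sibogez → sibogezal.

sibogezal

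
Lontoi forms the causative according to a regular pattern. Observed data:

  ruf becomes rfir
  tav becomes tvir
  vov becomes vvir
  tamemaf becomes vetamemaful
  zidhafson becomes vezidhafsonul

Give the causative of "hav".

hvir

"hav" has 1 vowel. The stems with 1 vowel (ruf → rfir, tav → tvir, vov → vvir) delete the last vowel and add -ir.
So hav → hvir.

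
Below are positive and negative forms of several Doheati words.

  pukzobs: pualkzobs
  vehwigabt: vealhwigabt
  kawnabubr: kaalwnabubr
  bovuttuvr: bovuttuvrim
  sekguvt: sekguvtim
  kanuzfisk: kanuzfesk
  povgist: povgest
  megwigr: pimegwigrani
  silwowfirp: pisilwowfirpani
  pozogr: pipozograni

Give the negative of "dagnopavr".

dagnopavrim

"dagnopavr" has second-to-last letter 'v'. The stems whose second-to-last letter is 'v' (bovuttuvr → bovuttuvrim, sekguvt → sekguvtim) add -im.
The other patterns: stems whose second-to-last letter is 'b' insert -al- after the first vowel; stems whose second-to-last letter is 's' change the last vowel to 'e'; stems whose second-to-last letter is 'g' or 'r' add pi- … -ani around the stem.
So dagnopavr → dagnopavrim.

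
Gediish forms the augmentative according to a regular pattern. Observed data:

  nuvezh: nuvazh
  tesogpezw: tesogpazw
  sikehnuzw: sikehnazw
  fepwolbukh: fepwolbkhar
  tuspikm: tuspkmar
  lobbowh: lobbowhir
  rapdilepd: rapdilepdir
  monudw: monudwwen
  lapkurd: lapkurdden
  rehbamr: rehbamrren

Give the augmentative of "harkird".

nuvezh and fepwolbukh both end in -h yet inflect differently (nuvazh, fepwolbkhar), so the final letter is not what conditions the rule; the second-to-last letter is.
"harkird" has second-to-last letter 'r'. The one such stem in the data (lapkurd → lapkurdden) doubles the final consonant and adds -en (as do monudw, rehbamr), so the same rule applies.
The other patterns: stems whose second-to-last letter is 'z' change the last vowel to 'a'; stems whose second-to-last letter is 'k' delete the last vowel and add -ar; stems whose second-to-last letter is 'p' or 'w' add -ir.
So harkird → harkirdden.

harkirdden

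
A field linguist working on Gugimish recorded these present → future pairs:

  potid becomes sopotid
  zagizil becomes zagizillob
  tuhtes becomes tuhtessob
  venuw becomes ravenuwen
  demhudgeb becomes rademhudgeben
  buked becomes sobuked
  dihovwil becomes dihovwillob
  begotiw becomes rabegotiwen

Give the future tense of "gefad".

sogefad

"gefad" ends in -d. The stems ending in -d (buked → sobuked, potid → sopotid) add the prefix so-.
The other patterns: stems ending in -l or -s double the final consonant and add -ob; stems ending in -b or -w add ra- … -en around the stem.
So gefad → sogefad.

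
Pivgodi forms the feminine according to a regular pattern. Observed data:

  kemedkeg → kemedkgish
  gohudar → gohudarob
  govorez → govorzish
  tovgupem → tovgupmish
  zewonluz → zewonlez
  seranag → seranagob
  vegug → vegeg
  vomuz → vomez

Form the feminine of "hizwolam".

hizwolamob

govorez and vomuz both end in -z yet inflect differently (govorzish, vomez), so the final letter is not what conditions the rule; the last vowel is.
"hizwolam" has last vowel 'a'. The stems whose last vowel is 'a' (gohudar → gohudarob, seranag → seranagob) add -ob.
The other patterns: stems whose last vowel is 'e' delete the last vowel and add -ish; stems whose last vowel is 'u' change the last vowel to 'e'.
So hizwolam → hizwolamob.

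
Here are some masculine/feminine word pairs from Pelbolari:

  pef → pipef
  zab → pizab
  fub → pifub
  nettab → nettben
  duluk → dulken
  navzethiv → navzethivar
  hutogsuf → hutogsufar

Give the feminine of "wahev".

"wahev" has 2 vowels. The stems with 2 vowels (nettab → nettben, duluk → dulken) delete the last vowel and add -en.
The other patterns: stems with 1 vowel add the prefix pi-; stems with 3 vowels add -ar.
So wahev → wahven.

wahven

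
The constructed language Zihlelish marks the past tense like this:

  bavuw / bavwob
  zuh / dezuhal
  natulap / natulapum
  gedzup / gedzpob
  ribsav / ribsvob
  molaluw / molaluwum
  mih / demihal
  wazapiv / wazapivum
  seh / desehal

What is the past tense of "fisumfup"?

gedzup and natulap both end in -p yet inflect differently (gedzpob, natulapum), so the final letter is not what conditions the rule; the number of vowels is.
"fisumfup" has 3 vowels. The stems with 3 vowels (natulap → natulapum, wazapiv → wazapivum, molaluw → molaluwum) add -um.
The other patterns: stems with 1 vowel add de- … -al around the stem; stems with 2 vowels delete the last vowel and add -ob.
So fisumfup → fisumfupum.

fisumfupum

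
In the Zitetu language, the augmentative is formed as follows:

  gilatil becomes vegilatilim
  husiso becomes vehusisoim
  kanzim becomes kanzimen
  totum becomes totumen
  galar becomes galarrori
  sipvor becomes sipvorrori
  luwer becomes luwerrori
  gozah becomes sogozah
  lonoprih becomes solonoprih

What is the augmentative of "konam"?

"konam" ends in -m. The stems ending in -m (kanzim → kanzimen, totum → totumen) add -en.
So konam → konamen.

konamen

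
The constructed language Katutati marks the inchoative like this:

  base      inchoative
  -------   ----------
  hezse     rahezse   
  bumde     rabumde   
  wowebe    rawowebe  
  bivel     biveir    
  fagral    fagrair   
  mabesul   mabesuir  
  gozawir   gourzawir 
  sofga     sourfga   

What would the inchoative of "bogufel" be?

hezse and bivel both have last vowel 'e' yet inflect differently (rahezse, biveir), so the last vowel is not what conditions the rule; the final letter is.
"bogufel" ends in -l. The stems ending in -l (bivel → biveir, fagral → fagrair, mabesul → mabesuir) drop the final letter and add -ir.
The other patterns: stems ending in -e add the prefix ra-; stems ending in -a or -r insert -ur- after the first vowel.
So bogufel → bogufeir.

bogufeir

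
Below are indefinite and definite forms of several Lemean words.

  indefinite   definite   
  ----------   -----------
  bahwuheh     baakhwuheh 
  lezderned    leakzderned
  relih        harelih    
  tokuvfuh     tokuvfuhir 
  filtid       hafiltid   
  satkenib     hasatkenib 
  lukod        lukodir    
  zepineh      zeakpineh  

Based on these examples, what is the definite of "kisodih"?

lezderned and filtid both end in -d yet inflect differently (leakzderned, hafiltid), so the final letter is not what conditions the rule; the last vowel is.
"kisodih" has last vowel 'i'. The stems whose last vowel is 'i' (satkenib → hasatkenib, filtid → hafiltid, relih → harelih) add the prefix ha-.
So kisodih → hakisodih.

hakisodih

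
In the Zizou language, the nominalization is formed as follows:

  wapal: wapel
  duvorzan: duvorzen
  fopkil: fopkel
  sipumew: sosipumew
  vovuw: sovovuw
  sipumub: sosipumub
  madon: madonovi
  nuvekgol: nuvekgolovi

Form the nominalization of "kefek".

sokefek

duvorzan and madon both end in -n yet inflect differently (duvorzen, madonovi), so the final letter is not what conditions the rule; the last vowel is.
"kefek" has last vowel 'e'. The one such stem in the data (sipumew → sosipumew) adds the prefix so-, so the same rule applies.
So kefek → sokefek.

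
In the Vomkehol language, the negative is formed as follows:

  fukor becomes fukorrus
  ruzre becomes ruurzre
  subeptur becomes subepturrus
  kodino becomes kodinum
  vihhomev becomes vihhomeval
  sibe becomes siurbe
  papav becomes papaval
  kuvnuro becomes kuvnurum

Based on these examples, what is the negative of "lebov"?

fukor and kuvnuro both have last vowel 'o' yet inflect differently (fukorrus, kuvnurum), so the last vowel is not what conditions the rule; the final letter is.
"lebov" ends in -v. The stems ending in -v (vihhomev → vihhomeval, papav → papaval) add -al.
The other patterns: stems ending in -r double the final consonant and add -us; stems ending in -e insert -ur- after the first vowel; stems ending in -o drop the final letter and add -um.
So lebov → leboval.

leboval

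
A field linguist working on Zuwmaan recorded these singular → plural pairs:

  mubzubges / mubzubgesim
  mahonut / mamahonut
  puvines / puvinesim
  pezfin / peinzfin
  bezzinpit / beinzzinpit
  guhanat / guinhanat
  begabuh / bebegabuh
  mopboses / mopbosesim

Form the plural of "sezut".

sesezut

mahonut and guhanat both end in -t yet inflect differently (mamahonut, guinhanat), so the final letter is not what conditions the rule; the last vowel is.
"sezut" has last vowel 'u'. The stems whose last vowel is 'u' (begabuh → bebegabuh, mahonut → mamahonut) repeat the first consonant+vowel as a prefix.
The other patterns: stems whose last vowel is 'e' add -im; stems whose last vowel is 'a' or 'i' insert -in- after the first vowel.
So sezut → sesezut.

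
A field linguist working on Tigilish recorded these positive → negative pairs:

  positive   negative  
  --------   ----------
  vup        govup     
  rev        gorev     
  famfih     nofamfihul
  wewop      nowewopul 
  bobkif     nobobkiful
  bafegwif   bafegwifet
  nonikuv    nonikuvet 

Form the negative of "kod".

vup and wewop both end in -p yet inflect differently (govup, nowewopul), so the final letter is not what conditions the rule; the number of vowels is.
"kod" has 1 vowel. The stems with 1 vowel (vup → govup, rev → gorev) add the prefix go-.
So kod → gokod.

gokod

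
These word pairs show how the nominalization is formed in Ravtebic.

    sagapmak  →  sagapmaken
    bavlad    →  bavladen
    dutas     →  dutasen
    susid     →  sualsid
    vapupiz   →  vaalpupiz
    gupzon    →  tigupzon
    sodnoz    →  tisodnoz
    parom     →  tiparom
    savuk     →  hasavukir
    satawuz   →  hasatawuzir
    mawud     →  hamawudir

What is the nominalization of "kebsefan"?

bavlad and susid both end in -d yet inflect differently (bavladen, sualsid), so the final letter is not what conditions the rule; the last vowel is.
"kebsefan" has last vowel 'a'. The stems whose last vowel is 'a' (sagapmak → sagapmaken, bavlad → bavladen, dutas → dutasen) add -en.
So kebsefan → kebsefanen.

kebsefanen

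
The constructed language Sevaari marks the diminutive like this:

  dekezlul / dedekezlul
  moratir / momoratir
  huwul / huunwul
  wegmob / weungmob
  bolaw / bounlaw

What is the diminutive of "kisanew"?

kikisanew

dekezlul and huwul both end in -l yet inflect differently (dedekezlul, huunwul), so the final letter is not what conditions the rule; the number of vowels is.
"kisanew" has 3 vowels. The stems with 3 vowels (dekezlul → dedekezlul, moratir → momoratir) repeat the first consonant+vowel as a prefix.
The other pattern: stems with 2 vowels insert -un- after the first vowel.
So kisanew → kikisanew.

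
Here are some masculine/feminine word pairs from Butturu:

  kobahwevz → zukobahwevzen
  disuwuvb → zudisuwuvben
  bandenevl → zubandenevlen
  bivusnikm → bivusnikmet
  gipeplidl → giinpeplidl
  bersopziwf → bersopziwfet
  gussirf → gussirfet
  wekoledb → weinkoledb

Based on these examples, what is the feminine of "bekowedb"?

wekoledb and disuwuvb both end in -b yet inflect differently (weinkoledb, zudisuwuvben), so the final letter is not what conditions the rule; the second-to-last letter is.
"bekowedb" has second-to-last letter 'd'. The stems whose second-to-last letter is 'd' (wekoledb → weinkoledb, gipeplidl → giinpeplidl) insert -in- after the first vowel.
The other patterns: stems whose second-to-last letter is 'v' add zu- … -en around the stem; stems whose second-to-last letter is 'k', 'r' or 'w' add -et.
So bekowedb → beinkowedb.

beinkowedb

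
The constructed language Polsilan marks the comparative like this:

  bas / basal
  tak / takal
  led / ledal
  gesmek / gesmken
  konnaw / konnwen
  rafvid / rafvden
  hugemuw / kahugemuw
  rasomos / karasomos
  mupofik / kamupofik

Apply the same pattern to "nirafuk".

"nirafuk" has 3 vowels. The stems with 3 vowels (hugemuw → kahugemuw, rasomos → karasomos, mupofik → kamupofik) add the prefix ka-.
The other patterns: stems with 1 vowel add -al; stems with 2 vowels delete the last vowel and add -en.
So nirafuk → kanirafuk.

kanirafuk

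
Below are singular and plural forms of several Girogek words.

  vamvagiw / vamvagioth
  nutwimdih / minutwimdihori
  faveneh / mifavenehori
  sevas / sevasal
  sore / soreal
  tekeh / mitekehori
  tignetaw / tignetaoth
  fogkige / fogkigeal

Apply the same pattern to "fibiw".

tignetaw and sevas both have last vowel 'a' yet inflect differently (tignetaoth, sevasal), so the last vowel is not what conditions the rule; the final letter is.
"fibiw" ends in -w. The stems ending in -w (vamvagiw → vamvagioth, tignetaw → tignetaoth) drop the final letter and add -oth.
So fibiw → fibioth.

fibioth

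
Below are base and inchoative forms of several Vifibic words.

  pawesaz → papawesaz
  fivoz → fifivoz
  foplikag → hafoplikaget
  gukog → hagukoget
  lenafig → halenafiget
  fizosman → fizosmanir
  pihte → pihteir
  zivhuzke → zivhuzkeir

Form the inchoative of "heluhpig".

haheluhpiget

pawesaz and foplikag both have last vowel 'a' yet inflect differently (papawesaz, hafoplikaget), so the last vowel is not what conditions the rule; the final letter is.
"heluhpig" ends in -g. The stems ending in -g (foplikag → hafoplikaget, gukog → hagukoget, lenafig → halenafiget) add ha- … -et around the stem.
So heluhpig → haheluhpiget.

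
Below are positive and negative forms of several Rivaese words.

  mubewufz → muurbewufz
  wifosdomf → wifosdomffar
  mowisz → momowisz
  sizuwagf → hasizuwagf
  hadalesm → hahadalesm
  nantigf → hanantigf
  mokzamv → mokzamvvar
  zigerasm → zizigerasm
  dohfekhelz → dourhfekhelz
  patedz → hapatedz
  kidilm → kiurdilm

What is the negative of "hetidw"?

"hetidw" has second-to-last letter 'd'. The one such stem in the data (patedz → hapatedz) adds the prefix ha-, so the same rule applies.
The other patterns: stems whose second-to-last letter is 's' repeat the first consonant+vowel as a prefix; stems whose second-to-last letter is 'm' double the final consonant and add -ar; stems whose second-to-last letter is 'f' or 'l' insert -ur- after the first vowel.
So hetidw → hahetidw.

hahetidw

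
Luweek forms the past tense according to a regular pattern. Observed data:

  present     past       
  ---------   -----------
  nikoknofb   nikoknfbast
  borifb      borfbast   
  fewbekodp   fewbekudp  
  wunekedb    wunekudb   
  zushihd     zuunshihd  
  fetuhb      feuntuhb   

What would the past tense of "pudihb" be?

puundihb

nikoknofb and wunekedb both end in -b yet inflect differently (nikoknfbast, wunekudb), so the final letter is not what conditions the rule; the second-to-last letter is.
"pudihb" has second-to-last letter 'h'. The stems whose second-to-last letter is 'h' (zushihd → zuunshihd, fetuhb → feuntuhb) insert -un- after the first vowel.
So pudihb → puundihb.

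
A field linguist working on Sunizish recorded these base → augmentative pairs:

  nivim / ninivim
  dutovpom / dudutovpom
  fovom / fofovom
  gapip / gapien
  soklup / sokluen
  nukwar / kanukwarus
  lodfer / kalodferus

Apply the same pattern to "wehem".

wewehem

"wehem" ends in -m. The stems ending in -m (nivim → ninivim, dutovpom → dudutovpom, fovom → fofovom) repeat the first consonant+vowel as a prefix.
So wehem → wewehem.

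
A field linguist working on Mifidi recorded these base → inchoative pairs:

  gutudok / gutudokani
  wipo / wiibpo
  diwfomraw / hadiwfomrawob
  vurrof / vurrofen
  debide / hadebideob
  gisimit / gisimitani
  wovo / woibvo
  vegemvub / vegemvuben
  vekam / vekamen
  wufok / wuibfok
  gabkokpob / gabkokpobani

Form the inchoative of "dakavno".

"dakavno" begins with d-. The stems beginning with d- (diwfomraw → hadiwfomrawob, debide → hadebideob) add ha- … -ob around the stem.
The other patterns: stems beginning with w- insert -ib- after the first vowel; stems beginning with g- add -ani; stems beginning with v- add -en.
So dakavno → hadakavnoob.

hadakavnoob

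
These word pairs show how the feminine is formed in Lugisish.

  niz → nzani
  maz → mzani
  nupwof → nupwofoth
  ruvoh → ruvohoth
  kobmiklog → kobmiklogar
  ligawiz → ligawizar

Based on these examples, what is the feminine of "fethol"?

fetholoth

niz and ligawiz both end in -z yet inflect differently (nzani, ligawizar), so the final letter is not what conditions the rule; the number of vowels is.
"fethol" has 2 vowels. The stems with 2 vowels (nupwof → nupwofoth, ruvoh → ruvohoth) add -oth.
The other patterns: stems with 1 vowel delete the last vowel and add -ani; stems with 3 vowels add -ar.
So fethol → fetholoth.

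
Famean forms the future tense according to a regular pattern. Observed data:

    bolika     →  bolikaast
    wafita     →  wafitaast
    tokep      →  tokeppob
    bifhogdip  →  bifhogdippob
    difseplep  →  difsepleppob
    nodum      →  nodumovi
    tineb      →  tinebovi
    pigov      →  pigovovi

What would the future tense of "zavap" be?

zavappob

tokep and tineb both have last vowel 'e' yet inflect differently (tokeppob, tinebovi), so the last vowel is not what conditions the rule; the final letter is.
"zavap" ends in -p. The stems ending in -p (tokep → tokeppob, bifhogdip → bifhogdippob, difseplep → difsepleppob) double the final consonant and add -ob.
So zavap → zavappob.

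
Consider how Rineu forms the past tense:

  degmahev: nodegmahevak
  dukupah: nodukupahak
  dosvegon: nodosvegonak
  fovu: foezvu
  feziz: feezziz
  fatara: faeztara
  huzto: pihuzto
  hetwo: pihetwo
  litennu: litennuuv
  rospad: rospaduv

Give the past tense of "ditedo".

fovu and litennu both end in -u yet inflect differently (foezvu, litennuuv), so the final letter is not what conditions the rule; the first letter is.
"ditedo" begins with d-. The stems beginning with d- (degmahev → nodegmahevak, dukupah → nodukupahak, dosvegon → nodosvegonak) add no- … -ak around the stem.
So ditedo → noditedoak.

noditedoak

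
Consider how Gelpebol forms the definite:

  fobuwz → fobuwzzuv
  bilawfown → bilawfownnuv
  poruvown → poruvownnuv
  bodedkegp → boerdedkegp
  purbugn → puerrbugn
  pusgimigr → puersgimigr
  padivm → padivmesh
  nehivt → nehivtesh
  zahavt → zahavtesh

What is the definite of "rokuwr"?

rokuwrruv

bilawfown and purbugn both end in -n yet inflect differently (bilawfownnuv, puerrbugn), so the final letter is not what conditions the rule; the second-to-last letter is.
"rokuwr" has second-to-last letter 'w'. The stems whose second-to-last letter is 'w' (fobuwz → fobuwzzuv, bilawfown → bilawfownnuv, poruvown → poruvownnuv) double the final consonant and add -uv.
The other patterns: stems whose second-to-last letter is 'g' insert -er- after the first vowel; stems whose second-to-last letter is 'v' add -esh.
So rokuwr → rokuwrruv.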